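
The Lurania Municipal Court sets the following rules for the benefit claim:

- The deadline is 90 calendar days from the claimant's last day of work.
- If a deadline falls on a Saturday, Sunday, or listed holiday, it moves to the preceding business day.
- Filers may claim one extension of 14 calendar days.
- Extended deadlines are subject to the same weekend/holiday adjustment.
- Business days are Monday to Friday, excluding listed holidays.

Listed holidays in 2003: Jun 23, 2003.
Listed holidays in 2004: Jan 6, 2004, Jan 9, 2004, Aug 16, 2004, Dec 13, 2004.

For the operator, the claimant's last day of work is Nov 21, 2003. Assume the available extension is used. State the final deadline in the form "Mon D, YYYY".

Mar 4, 2004

90 calendar days after Nov 21, 2003 is Feb 19, 2004.
Since Feb 19, 2004 is a Thursday and not a holiday, the date is unchanged.
Add the 14 calendar-day extension to Feb 19, 2004: Mar 4, 2004.
Mar 4, 2004 falls on a Thursday, which is a business day, so no adjustment is needed.
So the filing is due Mar 4, 2004.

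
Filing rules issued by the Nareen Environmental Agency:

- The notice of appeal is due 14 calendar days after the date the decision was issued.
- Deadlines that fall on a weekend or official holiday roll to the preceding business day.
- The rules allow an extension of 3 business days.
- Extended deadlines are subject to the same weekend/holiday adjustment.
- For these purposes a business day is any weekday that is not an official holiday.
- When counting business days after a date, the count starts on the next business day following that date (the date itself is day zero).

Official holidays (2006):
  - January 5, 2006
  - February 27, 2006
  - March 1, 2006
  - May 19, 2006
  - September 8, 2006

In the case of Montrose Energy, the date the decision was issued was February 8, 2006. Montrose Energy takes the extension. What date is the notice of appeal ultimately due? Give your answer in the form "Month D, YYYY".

Adding 14 calendar days to February 8, 2006 gives February 22, 2006.
February 22, 2006 falls on a Wednesday, which is a business day, so no adjustment is needed.
The 3-business-day extension runs from February 22, 2006 to February 28, 2006.
February 28, 2006 (Tuesday) is already a business day.
Final deadline: February 28, 2006.

February 28, 2006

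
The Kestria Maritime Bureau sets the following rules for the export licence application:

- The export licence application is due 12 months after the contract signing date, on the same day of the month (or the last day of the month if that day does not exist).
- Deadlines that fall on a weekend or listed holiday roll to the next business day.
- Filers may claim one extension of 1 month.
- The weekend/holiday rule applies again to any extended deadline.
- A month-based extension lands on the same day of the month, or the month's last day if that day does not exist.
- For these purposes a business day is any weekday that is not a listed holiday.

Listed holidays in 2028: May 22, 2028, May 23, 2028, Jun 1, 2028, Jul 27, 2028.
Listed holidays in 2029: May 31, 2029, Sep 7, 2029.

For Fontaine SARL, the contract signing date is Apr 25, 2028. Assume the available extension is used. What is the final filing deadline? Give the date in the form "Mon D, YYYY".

12 months after Apr 25, 2028, on the same day of the month, is Apr 25, 2029.
Apr 25, 2029 falls on a Wednesday, which is a business day, so no adjustment is needed.
The 1 month extension carries Apr 25, 2029 to May 25, 2029.
May 25, 2029 is a Friday and not a listed holiday, so it stands.
Deadline: May 25, 2029.

May 25, 2029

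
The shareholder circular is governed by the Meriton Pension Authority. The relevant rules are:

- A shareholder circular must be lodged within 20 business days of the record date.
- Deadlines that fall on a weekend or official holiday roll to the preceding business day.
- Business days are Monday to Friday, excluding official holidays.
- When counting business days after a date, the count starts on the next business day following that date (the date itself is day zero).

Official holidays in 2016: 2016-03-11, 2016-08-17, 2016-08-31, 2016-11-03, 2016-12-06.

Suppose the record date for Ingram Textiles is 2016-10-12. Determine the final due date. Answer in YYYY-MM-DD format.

Counting 20 business days after 2016-10-12 (skipping weekends and listed holidays) reaches 2016-11-10.
2016-11-10 is a Thursday and not a listed holiday, so it stands.
So the filing is due 2016-11-10.

2016-11-10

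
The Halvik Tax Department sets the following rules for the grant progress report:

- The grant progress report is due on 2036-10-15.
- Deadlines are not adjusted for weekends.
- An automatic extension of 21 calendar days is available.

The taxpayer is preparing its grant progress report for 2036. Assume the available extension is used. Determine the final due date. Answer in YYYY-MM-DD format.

The stated deadline is 2036-10-15.
No adjustment is made for weekends or holidays, so 2036-10-15 stands.
The 21-calendar-day extension moves the deadline from 2036-10-15 to 2036-11-05.
No adjustment is made for weekends or holidays, so 2036-11-05 stands.
Deadline: 2036-11-05.

2036-11-05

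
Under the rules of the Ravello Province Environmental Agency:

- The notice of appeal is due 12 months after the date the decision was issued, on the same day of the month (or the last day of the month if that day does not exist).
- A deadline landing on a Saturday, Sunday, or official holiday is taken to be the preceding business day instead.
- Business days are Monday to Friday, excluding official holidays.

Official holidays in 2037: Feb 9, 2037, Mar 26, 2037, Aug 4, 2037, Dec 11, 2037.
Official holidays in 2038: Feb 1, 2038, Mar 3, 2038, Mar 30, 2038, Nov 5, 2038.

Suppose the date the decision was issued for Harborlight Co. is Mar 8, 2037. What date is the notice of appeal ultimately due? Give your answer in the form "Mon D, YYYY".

Mar 8, 2038

12 months from Mar 8, 2037 is Mar 8, 2038.
Mar 8, 2038 (Monday) is already a business day.
The final due date is Mar 8, 2038.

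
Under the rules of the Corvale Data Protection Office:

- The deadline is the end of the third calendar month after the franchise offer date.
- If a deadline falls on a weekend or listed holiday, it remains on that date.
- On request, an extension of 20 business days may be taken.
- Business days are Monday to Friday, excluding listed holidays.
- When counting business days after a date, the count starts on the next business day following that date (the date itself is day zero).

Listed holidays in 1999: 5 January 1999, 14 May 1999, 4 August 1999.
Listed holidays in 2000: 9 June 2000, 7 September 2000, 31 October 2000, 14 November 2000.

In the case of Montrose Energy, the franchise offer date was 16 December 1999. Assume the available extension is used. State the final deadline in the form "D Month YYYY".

28 April 2000

3 months after 16 December 1999 falls in March 2000; the last day of that month is 31 March 2000.
31 March 2000 is a Friday; no weekend or holiday adjustment applies.
Applying the 20-business-day extension: 20 business days after 31 March 2000 is 28 April 2000.
28 April 2000 is a Friday; no weekend or holiday adjustment applies.
Deadline: 28 April 2000.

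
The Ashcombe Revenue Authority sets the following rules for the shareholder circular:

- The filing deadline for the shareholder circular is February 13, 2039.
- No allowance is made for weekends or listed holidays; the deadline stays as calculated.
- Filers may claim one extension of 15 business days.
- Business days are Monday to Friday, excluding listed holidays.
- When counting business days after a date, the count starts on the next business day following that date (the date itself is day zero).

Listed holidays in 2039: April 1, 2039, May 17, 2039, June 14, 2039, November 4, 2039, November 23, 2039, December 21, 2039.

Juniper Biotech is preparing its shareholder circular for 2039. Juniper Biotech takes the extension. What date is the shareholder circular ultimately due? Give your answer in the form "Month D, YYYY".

March 4, 2039

The statutory due date is February 13, 2039.
No adjustment is made for weekends or holidays, so February 13, 2039 stands.
Counting 15 further business days from February 13, 2039 reaches March 4, 2039.
March 4, 2039 is a Friday; no weekend or holiday adjustment applies.
The final due date is March 4, 2039.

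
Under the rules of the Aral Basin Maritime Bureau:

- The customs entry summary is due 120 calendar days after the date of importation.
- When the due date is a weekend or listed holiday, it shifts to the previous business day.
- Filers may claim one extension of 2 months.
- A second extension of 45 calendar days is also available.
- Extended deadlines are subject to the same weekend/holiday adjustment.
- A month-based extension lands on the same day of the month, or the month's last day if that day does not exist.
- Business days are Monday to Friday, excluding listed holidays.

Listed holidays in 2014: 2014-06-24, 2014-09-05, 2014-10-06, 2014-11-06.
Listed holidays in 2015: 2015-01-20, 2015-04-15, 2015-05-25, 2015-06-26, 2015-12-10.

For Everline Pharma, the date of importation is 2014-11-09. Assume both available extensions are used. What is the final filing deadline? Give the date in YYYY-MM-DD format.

Trigger date 2014-11-09 + 120 calendar days = 2015-03-09.
Since 2015-03-09 is a Monday and not a holiday, the date is unchanged.
Applying the 2 months extension: 2 months after 2015-03-09 is 2015-05-09.
2015-05-09 falls on a Saturday. Rolling to the preceding business day gives 2015-05-08, a Friday.
The 45-calendar-day extension moves the deadline from 2015-05-08 to 2015-06-22.
2015-06-22 falls on a Monday, which is a business day, so no adjustment is needed.
So the filing is due 2015-06-22.

2015-06-22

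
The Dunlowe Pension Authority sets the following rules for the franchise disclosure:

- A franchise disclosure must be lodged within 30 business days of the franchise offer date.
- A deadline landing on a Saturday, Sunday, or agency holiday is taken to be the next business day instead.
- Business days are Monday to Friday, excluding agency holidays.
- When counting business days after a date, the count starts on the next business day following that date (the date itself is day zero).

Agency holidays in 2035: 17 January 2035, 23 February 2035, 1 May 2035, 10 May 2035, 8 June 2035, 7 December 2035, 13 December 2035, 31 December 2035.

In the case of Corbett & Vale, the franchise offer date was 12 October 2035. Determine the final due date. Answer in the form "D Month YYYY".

Starting the day after 12 October 2035 and counting 30 business days lands on 23 November 2035.
23 November 2035 (Friday) is already a business day.
So the filing is due 23 November 2035.

23 November 2035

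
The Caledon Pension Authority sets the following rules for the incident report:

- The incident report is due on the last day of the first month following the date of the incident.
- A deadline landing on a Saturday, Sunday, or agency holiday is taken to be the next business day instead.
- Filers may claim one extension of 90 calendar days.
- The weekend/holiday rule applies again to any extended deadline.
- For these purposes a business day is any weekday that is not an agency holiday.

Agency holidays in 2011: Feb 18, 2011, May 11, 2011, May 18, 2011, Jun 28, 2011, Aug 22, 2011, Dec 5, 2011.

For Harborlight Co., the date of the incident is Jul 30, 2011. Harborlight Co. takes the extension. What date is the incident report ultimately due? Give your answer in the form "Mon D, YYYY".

Nov 29, 2011

The first month after Jul 30, 2011 is August 2011, whose last day is Aug 31, 2011.
Aug 31, 2011 falls on a Wednesday, which is a business day, so no adjustment is needed.
Add the 90 calendar-day extension to Aug 31, 2011: Nov 29, 2011.
Since Nov 29, 2011 is a Tuesday and not a holiday, the date is unchanged.
Deadline: Nov 29, 2011.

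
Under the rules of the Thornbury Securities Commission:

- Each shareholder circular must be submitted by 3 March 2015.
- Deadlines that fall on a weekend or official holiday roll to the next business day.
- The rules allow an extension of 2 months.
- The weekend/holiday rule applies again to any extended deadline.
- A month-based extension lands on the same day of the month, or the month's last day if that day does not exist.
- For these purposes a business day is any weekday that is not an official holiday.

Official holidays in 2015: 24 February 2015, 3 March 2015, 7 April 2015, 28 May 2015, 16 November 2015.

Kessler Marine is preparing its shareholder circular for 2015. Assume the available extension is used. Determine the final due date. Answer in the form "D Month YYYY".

4 May 2015

The statutory due date is 3 March 2015.
Because 3 March 2015 is a listed holiday, the deadline becomes 4 March 2015 (Wednesday).
Add 2 months to 4 March 2015: 4 May 2015.
4 May 2015 falls on a Monday, which is a business day, so no adjustment is needed.
The final due date is 4 May 2015.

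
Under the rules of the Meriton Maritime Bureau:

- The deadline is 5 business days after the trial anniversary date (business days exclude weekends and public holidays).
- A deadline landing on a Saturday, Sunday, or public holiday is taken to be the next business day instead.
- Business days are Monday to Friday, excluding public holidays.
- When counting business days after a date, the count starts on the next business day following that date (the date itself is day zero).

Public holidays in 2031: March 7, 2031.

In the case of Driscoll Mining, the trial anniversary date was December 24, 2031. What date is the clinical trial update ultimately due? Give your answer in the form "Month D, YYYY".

December 31, 2031

Counting 5 business days after December 24, 2031 (skipping weekends and listed holidays) reaches December 31, 2031.
December 31, 2031 (Wednesday) is already a business day.
The final due date is December 31, 2031.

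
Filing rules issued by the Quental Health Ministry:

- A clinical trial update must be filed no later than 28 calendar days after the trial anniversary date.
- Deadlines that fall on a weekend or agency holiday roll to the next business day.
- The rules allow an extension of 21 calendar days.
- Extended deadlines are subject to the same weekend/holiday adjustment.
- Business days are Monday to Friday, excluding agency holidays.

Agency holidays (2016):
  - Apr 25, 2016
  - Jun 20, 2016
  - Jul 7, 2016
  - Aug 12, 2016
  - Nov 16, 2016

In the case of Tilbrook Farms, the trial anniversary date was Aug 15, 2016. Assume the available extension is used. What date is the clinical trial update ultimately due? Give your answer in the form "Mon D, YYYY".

Adding 28 calendar days to Aug 15, 2016 gives Sep 12, 2016.
Sep 12, 2016 is a Monday and not a listed holiday, so it stands.
With the 21-day extension, Sep 12, 2016 becomes Oct 3, 2016.
Since Oct 3, 2016 is a Monday and not a holiday, the date is unchanged.
Deadline: Oct 3, 2016.

Oct 3, 2016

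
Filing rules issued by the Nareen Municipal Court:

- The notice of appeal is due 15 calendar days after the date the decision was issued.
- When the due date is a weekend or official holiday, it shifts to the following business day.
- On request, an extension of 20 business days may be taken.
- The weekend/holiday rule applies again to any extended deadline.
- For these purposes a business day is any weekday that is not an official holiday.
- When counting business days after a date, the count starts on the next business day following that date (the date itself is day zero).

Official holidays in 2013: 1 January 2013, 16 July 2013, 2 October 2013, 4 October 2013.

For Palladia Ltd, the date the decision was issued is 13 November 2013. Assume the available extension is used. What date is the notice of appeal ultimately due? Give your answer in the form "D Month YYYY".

26 December 2013

Trigger date 13 November 2013 + 15 calendar days = 28 November 2013.
28 November 2013 falls on a Thursday, which is a business day, so no adjustment is needed.
Counting 20 further business days from 28 November 2013 reaches 26 December 2013.
26 December 2013 falls on a Thursday, which is a business day, so no adjustment is needed.
The final due date is 26 December 2013.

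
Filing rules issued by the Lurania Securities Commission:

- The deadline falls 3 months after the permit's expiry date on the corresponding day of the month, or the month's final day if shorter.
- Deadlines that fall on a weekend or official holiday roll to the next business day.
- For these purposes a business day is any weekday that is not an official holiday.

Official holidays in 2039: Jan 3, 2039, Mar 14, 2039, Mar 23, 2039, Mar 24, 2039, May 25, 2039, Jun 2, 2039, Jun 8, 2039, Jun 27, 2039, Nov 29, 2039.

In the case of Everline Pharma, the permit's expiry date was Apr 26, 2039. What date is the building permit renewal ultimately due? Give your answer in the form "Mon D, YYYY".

3 months after Apr 26, 2039, on the same day of the month, is Jul 26, 2039.
Jul 26, 2039 is a Tuesday and not a listed holiday, so it stands.
So the filing is due Jul 26, 2039.

Jul 26, 2039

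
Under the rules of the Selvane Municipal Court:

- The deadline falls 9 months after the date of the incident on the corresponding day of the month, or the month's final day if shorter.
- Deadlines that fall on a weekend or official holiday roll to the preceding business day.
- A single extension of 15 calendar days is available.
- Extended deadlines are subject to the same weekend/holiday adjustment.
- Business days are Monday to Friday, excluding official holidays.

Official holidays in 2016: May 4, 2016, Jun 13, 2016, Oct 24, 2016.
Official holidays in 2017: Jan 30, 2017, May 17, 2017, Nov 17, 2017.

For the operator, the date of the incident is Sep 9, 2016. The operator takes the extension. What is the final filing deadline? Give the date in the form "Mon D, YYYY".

9 months from Sep 9, 2016 is Jun 9, 2017.
Jun 9, 2017 (Friday) is already a business day.
With the 15-day extension, Jun 9, 2017 becomes Jun 24, 2017.
Jun 24, 2017 falls on a Saturday. Rolling to the preceding business day gives Jun 23, 2017, a Friday.
The final due date is Jun 23, 2017.

Jun 23, 2017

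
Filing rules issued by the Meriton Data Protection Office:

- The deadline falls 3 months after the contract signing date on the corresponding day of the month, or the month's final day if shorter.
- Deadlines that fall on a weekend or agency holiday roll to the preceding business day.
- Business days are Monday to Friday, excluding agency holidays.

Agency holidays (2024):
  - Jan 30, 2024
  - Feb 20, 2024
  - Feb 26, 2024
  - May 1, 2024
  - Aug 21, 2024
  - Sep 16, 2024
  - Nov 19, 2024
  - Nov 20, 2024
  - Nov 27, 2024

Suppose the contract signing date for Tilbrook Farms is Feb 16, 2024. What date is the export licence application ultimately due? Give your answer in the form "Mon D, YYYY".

3 months after Feb 16, 2024, on the same day of the month, is May 16, 2024.
Since May 16, 2024 is a Thursday and not a holiday, the date is unchanged.
Final deadline: May 16, 2024.

May 16, 2024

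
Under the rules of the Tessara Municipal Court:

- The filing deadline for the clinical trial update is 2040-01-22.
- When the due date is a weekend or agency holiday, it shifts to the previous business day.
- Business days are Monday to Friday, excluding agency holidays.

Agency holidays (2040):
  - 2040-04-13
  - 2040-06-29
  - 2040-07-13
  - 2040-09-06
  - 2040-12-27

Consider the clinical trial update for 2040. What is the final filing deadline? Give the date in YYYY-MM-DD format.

2040-01-20

Start from the fixed due date, 2040-01-22.
2040-01-22 falls on a Sunday. Rolling to the preceding business day gives 2040-01-20, a Friday.
The final due date is 2040-01-20.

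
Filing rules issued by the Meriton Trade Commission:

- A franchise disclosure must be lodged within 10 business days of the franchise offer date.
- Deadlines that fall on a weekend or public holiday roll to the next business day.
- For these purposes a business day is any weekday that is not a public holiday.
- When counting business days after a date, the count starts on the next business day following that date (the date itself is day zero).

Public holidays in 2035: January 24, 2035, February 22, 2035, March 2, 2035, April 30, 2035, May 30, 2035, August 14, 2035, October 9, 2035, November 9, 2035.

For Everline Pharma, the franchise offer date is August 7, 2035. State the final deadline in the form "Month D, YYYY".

August 22, 2035

Counting 10 business days after August 7, 2035 (skipping weekends and listed holidays) reaches August 22, 2035.
August 22, 2035 falls on a Wednesday, which is a business day, so no adjustment is needed.
So the filing is due August 22, 2035.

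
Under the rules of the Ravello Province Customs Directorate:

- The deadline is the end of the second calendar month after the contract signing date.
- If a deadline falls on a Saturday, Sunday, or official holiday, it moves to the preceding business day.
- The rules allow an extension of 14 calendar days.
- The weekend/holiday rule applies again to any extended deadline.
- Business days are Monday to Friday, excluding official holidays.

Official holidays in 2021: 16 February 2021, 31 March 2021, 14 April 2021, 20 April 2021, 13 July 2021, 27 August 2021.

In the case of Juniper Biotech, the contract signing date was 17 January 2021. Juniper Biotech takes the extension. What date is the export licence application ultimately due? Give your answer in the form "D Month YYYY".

13 April 2021

2 months after 17 January 2021 falls in March 2021; the last day of that month is 31 March 2021.
31 March 2021 is a listed holiday; the preceding business day is 30 March 2021 (Tuesday).
Applying the 14-calendar-day extension: 30 March 2021 + 14 days = 13 April 2021.
13 April 2021 falls on a Tuesday, which is a business day, so no adjustment is needed.
Final deadline: 13 April 2021.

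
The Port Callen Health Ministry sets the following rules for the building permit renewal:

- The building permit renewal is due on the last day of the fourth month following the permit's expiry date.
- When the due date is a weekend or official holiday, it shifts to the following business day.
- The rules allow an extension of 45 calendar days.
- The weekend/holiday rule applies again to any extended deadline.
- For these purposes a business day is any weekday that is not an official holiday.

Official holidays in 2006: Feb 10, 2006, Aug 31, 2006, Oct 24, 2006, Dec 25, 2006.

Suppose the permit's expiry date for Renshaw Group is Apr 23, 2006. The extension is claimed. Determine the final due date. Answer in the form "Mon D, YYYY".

Oct 16, 2006

4 months after Apr 23, 2006 is August 2006; that month ends on Aug 31, 2006.
Aug 31, 2006 is a listed holiday; the next business day is Sep 1, 2006 (Friday).
With the 45-day extension, Sep 1, 2006 becomes Oct 16, 2006.
Since Oct 16, 2006 is a Monday and not a holiday, the date is unchanged.
Deadline: Oct 16, 2006.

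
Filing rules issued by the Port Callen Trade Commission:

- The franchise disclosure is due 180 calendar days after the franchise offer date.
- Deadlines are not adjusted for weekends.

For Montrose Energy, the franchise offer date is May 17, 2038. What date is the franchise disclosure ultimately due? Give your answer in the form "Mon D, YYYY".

Adding 180 calendar days to May 17, 2038 gives Nov 13, 2038.
Nov 13, 2038 falls on a Saturday. The rules make no weekend/holiday allowance, so it remains Nov 13, 2038.
Deadline: Nov 13, 2038.

Nov 13, 2038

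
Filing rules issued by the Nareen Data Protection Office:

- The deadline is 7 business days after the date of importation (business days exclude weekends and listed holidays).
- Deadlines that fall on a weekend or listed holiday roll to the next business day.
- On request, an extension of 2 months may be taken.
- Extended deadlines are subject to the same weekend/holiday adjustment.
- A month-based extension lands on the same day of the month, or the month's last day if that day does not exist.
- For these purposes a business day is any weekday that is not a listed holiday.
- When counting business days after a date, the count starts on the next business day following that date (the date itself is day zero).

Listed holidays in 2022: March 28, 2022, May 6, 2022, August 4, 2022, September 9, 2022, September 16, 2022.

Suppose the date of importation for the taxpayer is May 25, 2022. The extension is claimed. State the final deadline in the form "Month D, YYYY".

Counting 7 business days after May 25, 2022 (skipping weekends and listed holidays) reaches June 3, 2022.
June 3, 2022 falls on a Friday, which is a business day, so no adjustment is needed.
The 2 months extension carries June 3, 2022 to August 3, 2022.
August 3, 2022 (Wednesday) is already a business day.
Final deadline: August 3, 2022.

August 3, 2022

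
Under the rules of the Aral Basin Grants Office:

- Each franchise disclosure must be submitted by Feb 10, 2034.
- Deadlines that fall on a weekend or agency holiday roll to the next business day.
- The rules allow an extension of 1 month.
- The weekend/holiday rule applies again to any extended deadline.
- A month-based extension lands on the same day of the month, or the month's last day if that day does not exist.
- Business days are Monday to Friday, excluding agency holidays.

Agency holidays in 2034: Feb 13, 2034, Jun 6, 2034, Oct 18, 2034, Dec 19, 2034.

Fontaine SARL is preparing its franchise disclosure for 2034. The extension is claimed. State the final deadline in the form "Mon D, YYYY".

Mar 10, 2034

The stated deadline is Feb 10, 2034.
Feb 10, 2034 is a Friday and not a listed holiday, so it stands.
The 1 month extension carries Feb 10, 2034 to Mar 10, 2034.
Since Mar 10, 2034 is a Friday and not a holiday, the date is unchanged.
So the filing is due Mar 10, 2034.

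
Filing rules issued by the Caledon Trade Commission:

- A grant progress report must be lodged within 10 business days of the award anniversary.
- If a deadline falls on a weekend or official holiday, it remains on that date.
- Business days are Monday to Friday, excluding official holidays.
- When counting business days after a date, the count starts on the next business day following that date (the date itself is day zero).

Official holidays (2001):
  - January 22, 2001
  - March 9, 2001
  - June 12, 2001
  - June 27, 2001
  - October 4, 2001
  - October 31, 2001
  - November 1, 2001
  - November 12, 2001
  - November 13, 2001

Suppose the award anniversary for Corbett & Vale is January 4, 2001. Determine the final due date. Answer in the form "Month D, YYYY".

January 18, 2001

Starting the day after January 4, 2001 and counting 10 business days lands on January 18, 2001.
No adjustment is made for weekends or holidays, so January 18, 2001 stands.
The final due date is January 18, 2001.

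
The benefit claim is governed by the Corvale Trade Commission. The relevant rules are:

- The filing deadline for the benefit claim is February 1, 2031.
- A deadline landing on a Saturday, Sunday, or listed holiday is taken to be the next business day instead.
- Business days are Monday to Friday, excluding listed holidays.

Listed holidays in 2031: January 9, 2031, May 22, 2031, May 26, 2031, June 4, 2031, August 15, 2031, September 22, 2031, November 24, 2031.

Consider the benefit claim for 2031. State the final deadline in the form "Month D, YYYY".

The stated deadline is February 1, 2031.
February 1, 2031 is a Saturday, so it moves to the next business day, February 3, 2031 (Monday).
Deadline: February 3, 2031.

February 3, 2031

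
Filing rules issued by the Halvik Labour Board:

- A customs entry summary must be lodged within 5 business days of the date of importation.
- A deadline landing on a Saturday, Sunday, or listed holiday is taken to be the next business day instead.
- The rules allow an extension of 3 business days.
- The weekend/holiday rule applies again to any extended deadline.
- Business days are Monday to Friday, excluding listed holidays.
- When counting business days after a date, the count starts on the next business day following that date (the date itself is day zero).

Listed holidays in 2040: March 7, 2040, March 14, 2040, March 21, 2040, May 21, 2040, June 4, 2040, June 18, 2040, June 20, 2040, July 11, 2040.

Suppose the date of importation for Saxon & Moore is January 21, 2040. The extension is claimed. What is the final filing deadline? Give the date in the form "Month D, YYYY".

5 business days after January 21, 2040, excluding weekends and holidays, is January 27, 2040.
January 27, 2040 is a Friday and not a listed holiday, so it stands.
The 3-business-day extension runs from January 27, 2040 to February 1, 2040.
Since February 1, 2040 is a Wednesday and not a holiday, the date is unchanged.
Final deadline: February 1, 2040.

February 1, 2040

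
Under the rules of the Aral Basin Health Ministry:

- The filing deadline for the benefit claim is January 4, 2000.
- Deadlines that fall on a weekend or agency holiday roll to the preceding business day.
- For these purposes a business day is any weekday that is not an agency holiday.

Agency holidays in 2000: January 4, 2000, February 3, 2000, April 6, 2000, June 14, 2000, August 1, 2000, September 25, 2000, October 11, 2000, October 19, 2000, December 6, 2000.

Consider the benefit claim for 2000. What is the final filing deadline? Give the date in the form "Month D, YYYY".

The stated deadline is January 4, 2000.
January 4, 2000 falls on a listed holiday. Rolling to the preceding business day gives January 3, 2000, a Monday.
So the filing is due January 3, 2000.

January 3, 2000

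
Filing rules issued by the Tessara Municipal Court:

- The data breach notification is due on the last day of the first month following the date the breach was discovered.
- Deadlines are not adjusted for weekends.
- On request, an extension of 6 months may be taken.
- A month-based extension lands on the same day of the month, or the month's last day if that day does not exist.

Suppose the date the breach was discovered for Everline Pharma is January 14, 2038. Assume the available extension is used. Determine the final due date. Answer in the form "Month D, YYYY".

August 28, 2038

1 month after January 14, 2038 falls in February 2038; the last day of that month is February 28, 2038.
No adjustment is made for weekends or holidays, so February 28, 2038 stands.
Add 6 months to February 28, 2038: August 28, 2038.
No adjustment is made for weekends or holidays, so August 28, 2038 stands.
So the filing is due August 28, 2038.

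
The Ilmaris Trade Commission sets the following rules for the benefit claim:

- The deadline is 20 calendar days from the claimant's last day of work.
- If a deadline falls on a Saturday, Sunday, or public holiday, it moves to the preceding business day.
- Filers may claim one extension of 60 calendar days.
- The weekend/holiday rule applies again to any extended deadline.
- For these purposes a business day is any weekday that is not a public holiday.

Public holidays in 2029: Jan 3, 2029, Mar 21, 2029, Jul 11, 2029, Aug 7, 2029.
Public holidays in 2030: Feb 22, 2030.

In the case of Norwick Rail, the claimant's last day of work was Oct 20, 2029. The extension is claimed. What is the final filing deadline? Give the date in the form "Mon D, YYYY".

Jan 8, 2030

20 calendar days after Oct 20, 2029 is Nov 9, 2029.
Nov 9, 2029 (Friday) is already a business day.
Applying the 60-calendar-day extension: Nov 9, 2029 + 60 days = Jan 8, 2030.
Jan 8, 2030 falls on a Tuesday, which is a business day, so no adjustment is needed.
Deadline: Jan 8, 2030.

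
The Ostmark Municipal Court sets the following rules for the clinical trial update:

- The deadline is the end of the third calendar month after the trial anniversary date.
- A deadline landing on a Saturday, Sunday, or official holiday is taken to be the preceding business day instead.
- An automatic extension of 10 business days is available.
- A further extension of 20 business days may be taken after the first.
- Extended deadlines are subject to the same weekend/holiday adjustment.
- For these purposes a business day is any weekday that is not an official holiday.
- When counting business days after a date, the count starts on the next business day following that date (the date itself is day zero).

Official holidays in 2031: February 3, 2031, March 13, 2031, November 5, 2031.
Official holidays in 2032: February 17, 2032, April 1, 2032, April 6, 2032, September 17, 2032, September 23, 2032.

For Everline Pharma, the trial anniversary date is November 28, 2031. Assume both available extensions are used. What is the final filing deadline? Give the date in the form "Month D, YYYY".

April 13, 2032

3 months after November 28, 2031 is February 2032; that month ends on February 29, 2032.
February 29, 2032 is a Sunday; the preceding business day is February 27, 2032 (Friday).
The 10-business-day extension runs from February 27, 2032 to March 12, 2032.
March 12, 2032 falls on a Friday, which is a business day, so no adjustment is needed.
The 20-business-day extension runs from March 12, 2032 to April 13, 2032.
April 13, 2032 is a Tuesday and not a listed holiday, so it stands.
Final deadline: April 13, 2032.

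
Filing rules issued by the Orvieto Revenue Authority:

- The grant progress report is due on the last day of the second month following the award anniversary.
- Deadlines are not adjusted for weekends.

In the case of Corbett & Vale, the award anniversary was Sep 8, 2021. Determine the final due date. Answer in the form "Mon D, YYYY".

Nov 30, 2021

2 months after Sep 8, 2021 is November 2021; that month ends on Nov 30, 2021.
Nov 30, 2021 is a Tuesday; no weekend or holiday adjustment applies.
Deadline: Nov 30, 2021.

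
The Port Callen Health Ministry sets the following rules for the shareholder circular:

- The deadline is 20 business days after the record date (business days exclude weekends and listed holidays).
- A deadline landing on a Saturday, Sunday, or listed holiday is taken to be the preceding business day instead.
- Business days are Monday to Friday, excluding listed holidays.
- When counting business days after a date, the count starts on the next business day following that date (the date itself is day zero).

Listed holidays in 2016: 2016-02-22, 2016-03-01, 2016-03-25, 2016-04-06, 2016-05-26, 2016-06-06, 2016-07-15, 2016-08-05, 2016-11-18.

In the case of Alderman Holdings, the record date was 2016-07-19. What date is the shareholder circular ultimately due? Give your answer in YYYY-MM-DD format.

Starting the day after 2016-07-19 and counting 20 business days lands on 2016-08-17.
2016-08-17 is a Wednesday and not a listed holiday, so it stands.
Deadline: 2016-08-17.

2016-08-17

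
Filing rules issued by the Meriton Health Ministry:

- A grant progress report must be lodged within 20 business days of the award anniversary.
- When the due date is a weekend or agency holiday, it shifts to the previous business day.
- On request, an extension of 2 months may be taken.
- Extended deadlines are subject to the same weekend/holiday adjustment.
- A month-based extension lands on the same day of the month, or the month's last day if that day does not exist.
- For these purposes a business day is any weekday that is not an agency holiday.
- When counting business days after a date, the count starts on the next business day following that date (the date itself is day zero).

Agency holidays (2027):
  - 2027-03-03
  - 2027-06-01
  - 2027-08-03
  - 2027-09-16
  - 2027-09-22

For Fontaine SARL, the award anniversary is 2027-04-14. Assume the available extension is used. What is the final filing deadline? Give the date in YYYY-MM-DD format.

Starting the day after 2027-04-14 and counting 20 business days lands on 2027-05-12.
Since 2027-05-12 is a Wednesday and not a holiday, the date is unchanged.
Add 2 months to 2027-05-12: 2027-07-12.
2027-07-12 is a Monday and not a listed holiday, so it stands.
Deadline: 2027-07-12.

2027-07-12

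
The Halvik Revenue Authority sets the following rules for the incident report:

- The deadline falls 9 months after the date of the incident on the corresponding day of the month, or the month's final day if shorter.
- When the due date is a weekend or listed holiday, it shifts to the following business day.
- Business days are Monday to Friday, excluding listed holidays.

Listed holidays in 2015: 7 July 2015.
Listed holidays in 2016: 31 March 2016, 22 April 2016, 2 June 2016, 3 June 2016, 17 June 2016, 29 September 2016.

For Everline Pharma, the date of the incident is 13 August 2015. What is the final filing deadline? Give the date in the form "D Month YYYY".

13 May 2016

Moving 9 months forward from 13 August 2015 on the corresponding day gives 13 May 2016.
Since 13 May 2016 is a Friday and not a holiday, the date is unchanged.
Final deadline: 13 May 2016.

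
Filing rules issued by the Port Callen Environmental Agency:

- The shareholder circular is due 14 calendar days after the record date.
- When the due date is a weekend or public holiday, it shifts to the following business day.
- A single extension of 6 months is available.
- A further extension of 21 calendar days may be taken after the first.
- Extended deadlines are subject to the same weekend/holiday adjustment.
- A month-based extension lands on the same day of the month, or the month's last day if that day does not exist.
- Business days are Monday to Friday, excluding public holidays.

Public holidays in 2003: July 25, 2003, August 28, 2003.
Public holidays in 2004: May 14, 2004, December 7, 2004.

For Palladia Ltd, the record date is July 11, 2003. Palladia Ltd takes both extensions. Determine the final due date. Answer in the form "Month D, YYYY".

February 18, 2004

14 calendar days after July 11, 2003 is July 25, 2003.
July 25, 2003 is a listed holiday; the next business day is July 28, 2003 (Monday).
Applying the 6 months extension: 6 months after July 28, 2003 is January 28, 2004.
January 28, 2004 falls on a Wednesday, which is a business day, so no adjustment is needed.
Add the 21 calendar-day extension to January 28, 2004: February 18, 2004.
February 18, 2004 (Wednesday) is already a business day.
Final deadline: February 18, 2004.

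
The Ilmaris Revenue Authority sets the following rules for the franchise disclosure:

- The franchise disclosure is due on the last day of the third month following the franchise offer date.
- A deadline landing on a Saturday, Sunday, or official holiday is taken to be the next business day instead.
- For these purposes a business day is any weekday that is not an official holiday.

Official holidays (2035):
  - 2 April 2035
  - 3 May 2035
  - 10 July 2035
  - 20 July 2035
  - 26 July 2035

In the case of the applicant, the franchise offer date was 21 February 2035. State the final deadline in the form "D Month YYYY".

31 May 2035

3 months after 21 February 2035 is May 2035; that month ends on 31 May 2035.
31 May 2035 (Thursday) is already a business day.
So the filing is due 31 May 2035.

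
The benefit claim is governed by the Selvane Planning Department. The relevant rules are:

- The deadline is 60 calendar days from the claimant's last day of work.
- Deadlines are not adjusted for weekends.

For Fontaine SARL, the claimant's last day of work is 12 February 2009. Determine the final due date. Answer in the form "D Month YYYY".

From 12 February 2009, 60 calendar days later is 13 April 2009.
13 April 2009 is a Monday; no weekend or holiday adjustment applies.
The final due date is 13 April 2009.

13 April 2009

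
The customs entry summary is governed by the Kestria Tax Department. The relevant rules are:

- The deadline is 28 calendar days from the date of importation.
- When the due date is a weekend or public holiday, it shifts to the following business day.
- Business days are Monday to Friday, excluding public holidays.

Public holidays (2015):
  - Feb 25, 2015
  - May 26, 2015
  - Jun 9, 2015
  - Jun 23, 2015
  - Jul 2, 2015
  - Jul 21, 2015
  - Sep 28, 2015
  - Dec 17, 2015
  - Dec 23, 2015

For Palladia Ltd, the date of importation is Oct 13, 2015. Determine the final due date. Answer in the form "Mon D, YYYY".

From Oct 13, 2015, 28 calendar days later is Nov 10, 2015.
Nov 10, 2015 falls on a Tuesday, which is a business day, so no adjustment is needed.
Final deadline: Nov 10, 2015.

Nov 10, 2015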